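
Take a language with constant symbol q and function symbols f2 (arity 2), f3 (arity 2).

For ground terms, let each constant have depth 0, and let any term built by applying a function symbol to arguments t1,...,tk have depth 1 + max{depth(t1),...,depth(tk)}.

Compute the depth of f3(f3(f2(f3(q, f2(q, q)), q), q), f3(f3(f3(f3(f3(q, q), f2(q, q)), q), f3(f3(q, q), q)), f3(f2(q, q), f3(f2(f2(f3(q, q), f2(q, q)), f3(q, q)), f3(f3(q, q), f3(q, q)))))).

7

depth(f2(q, q)) = 1 + max(0, 0) = 1
depth(f3(q, f2(q, q))) = 1 + max(0, 1) = 2
depth(f2(f3(q, f2(q, q)), q)) = 1 + max(2, 0) = 3
depth(f3(f2(f3(q, f2(q, q)), q), q)) = 1 + max(3, 0) = 4
depth(f3(q, q)) = 1 + max(0, 0) = 1
depth(f3(f3(q, q), f2(q, q))) = 1 + max(1, 1) = 2
depth(f3(f3(f3(q, q), f2(q, q)), q)) = 1 + max(2, 0) = 3
depth(f3(f3(q, q), q)) = 1 + max(1, 0) = 2
depth(f3(f3(f3(f3(q, q), f2(q, q)), q), f3(f3(q, q), q))) = 1 + max(3, 2) = 4
depth(f2(f3(q, q), f2(q, q))) = 1 + max(1, 1) = 2
depth(f2(f2(f3(q, q), f2(q, q)), f3(q, q))) = 1 + max(2, 1) = 3
depth(f3(f3(q, q), f3(q, q))) = 1 + max(1, 1) = 2
depth(f3(f2(f2(f3(q, q), f2(q, q)), f3(q, q)), f3(f3(q, q), f3(q, q)))) = 1 + max(3, 2) = 4
depth(f3(f2(q, q), f3(f2(f2(f3(q, q), f2(q, q)), f3(q, q)), f3(f3(q, q), f3(q, q))))) = 1 + max(1, 4) = 5
depth(f3(f3(f3(f3(f3(q, q), f2(q, q)), q), f3(f3(q, q), q)), f3(f2(q, q), f3(f2(f2(f3(q, q), f2(q, q)), f3(q, q)), f3(f3(q, q), f3(q, q)))))) = 1 + max(4, 5) = 6
depth(f3(f3(f2(f3(q, f2(q, q)), q), q), f3(f3(f3(f3(f3(q, q), f2(q, q)), q), f3(f3(q, q), q)), f3(f2(q, q), f3(f2(f2(f3(q, q), f2(q, q)), f3(q, q)), f3(f3(q, q), f3(q, q))))))) = 1 + max(4, 6) = 7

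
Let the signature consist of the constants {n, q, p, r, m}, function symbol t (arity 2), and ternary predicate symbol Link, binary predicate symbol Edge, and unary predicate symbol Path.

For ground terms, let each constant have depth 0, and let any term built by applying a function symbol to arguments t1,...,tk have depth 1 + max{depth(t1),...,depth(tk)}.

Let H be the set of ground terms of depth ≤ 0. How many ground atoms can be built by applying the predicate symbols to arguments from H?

First count ground terms of depth ≤ 0.
Let N_k count ground terms of depth at most k. Each non-constant term of depth ≤ k is some function symbol applied to depth-≤(k−1) arguments, giving N_k = 5 + N_{k-1}^2.
N_0 = 5
So |H| = 5.
Each predicate of arity r yields |H|^r ground atoms (one per choice of an r-tuple from H):
  Link: 5^3 = 125;  Edge: 5^2 = 25;  Path: 5
Total ground atoms: 125 + 25 + 5 = 155.

155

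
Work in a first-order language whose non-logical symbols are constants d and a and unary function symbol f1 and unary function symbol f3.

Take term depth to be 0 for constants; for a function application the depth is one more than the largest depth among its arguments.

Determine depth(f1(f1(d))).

depth(f1(d)) = 1 + depth(d) = 1 + 0 = 1
depth(f1(f1(d))) = 1 + depth(f1(d)) = 1 + 1 = 2

2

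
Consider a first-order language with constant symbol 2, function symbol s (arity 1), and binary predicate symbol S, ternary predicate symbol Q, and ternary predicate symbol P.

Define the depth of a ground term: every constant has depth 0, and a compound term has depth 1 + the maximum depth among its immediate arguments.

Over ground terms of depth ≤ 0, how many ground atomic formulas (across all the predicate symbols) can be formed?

3

First count ground terms of depth ≤ 0.
Write N_k for the number of ground terms of depth ≤ k. A term of depth ≤ k is either a constant or a function symbol applied to arguments of depth ≤ k−1, so N_k = 1 + N_{k-1}.
N_0 = 1
Explicitly: 2.
So |H| = 1.
For each predicate symbol, the number of ground atoms is |H| raised to its arity; summing:
  S: 1^2 = 1;  Q: 1^3 = 1;  P: 1^3 = 1
Total ground atoms: 1 + 1 + 1 = 3.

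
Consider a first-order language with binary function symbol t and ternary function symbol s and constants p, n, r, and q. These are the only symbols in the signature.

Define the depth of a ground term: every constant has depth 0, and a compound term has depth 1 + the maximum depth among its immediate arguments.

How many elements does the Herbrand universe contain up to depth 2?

Let N_k count ground terms of depth at most k. Each non-constant term of depth ≤ k is some function symbol applied to depth-≤(k−1) arguments, giving N_k = 4 + N_{k-1}^2 + N_{k-1}^3.
N_0 = 4
N_1 = 4 + 4^2 + 4^3 = 84
N_2 = 4 + 84^2 + 84^3 = 599764

599764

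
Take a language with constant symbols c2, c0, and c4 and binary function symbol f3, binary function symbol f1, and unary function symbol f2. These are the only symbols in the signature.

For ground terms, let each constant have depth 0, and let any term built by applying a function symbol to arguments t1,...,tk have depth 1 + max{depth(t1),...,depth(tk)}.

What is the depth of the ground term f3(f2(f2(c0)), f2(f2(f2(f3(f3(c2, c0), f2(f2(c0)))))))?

7

depth(f2(c0)) = 1 + depth(c0) = 1 + 0 = 1
depth(f2(f2(c0))) = 1 + depth(f2(c0)) = 1 + 1 = 2
depth(f3(c2, c0)) = 1 + max(0, 0) = 1
depth(f3(f3(c2, c0), f2(f2(c0)))) = 1 + max(1, 2) = 3
depth(f2(f3(f3(c2, c0), f2(f2(c0))))) = 1 + depth(f3(f3(c2, c0), f2(f2(c0)))) = 1 + 3 = 4
depth(f2(f2(f3(f3(c2, c0), f2(f2(c0)))))) = 1 + depth(f2(f3(f3(c2, c0), f2(f2(c0))))) = 1 + 4 = 5
depth(f2(f2(f2(f3(f3(c2, c0), f2(f2(c0))))))) = 1 + depth(f2(f2(f3(f3(c2, c0), f2(f2(c0)))))) = 1 + 5 = 6
depth(f3(f2(f2(c0)), f2(f2(f2(f3(f3(c2, c0), f2(f2(c0)))))))) = 1 + max(2, 6) = 7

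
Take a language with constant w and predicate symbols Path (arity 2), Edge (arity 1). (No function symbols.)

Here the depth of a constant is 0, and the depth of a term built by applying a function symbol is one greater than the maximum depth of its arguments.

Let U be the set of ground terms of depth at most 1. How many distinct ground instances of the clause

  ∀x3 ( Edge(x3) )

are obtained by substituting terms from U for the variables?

1

Ground terms of depth ≤ 1:
  With no function symbols every ground term is a constant, so there is exactly 1 ground term at every depth bound.
  N_0 = 1
  N_1 = 1
  Explicitly: w.
So there is exactly 1 ground term available for substitution.
The variable x3 ranges independently over the available ground terms, and distinct assignments produce distinct instances.
Number of ground instances = 1.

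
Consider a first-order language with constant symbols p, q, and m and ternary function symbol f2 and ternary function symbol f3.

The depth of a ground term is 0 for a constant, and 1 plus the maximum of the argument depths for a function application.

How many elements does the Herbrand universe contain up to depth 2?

If N_k denotes the number of depth-≤k ground terms, the 3 constants give N_0 = 3, and each function symbol of arity r contributes N_{k-1}^r new terms at level k: N_k = 3 + N_{k-1}^3 + N_{k-1}^3.
N_0 = 3
N_1 = 3 + 3^3 + 3^3 = 57
N_2 = 3 + 57^3 + 57^3 = 370389

370389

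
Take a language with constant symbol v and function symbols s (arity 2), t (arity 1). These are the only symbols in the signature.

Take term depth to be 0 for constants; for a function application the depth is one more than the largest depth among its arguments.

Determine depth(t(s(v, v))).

2

depth(s(v, v)) = 1 + max(0, 0) = 1
depth(t(s(v, v))) = 1 + depth(s(v, v)) = 1 + 1 = 2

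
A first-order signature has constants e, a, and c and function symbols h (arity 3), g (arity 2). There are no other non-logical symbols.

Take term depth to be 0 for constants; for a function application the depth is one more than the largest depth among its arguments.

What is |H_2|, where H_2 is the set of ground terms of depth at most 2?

60843

If N_k denotes the number of depth-≤k ground terms, the 3 constants give N_0 = 3, and each function symbol of arity r contributes N_{k-1}^r new terms at level k: N_k = 3 + N_{k-1}^3 + N_{k-1}^2.
N_0 = 3
N_1 = 3 + 3^3 + 3^2 = 39
N_2 = 3 + 39^3 + 39^2 = 60843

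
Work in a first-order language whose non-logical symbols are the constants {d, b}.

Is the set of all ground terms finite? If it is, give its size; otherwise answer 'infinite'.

There are no function symbols, so every ground term is one of the 2 constants.
The Herbrand universe is {d, b}, which is finite with 2 elements.

2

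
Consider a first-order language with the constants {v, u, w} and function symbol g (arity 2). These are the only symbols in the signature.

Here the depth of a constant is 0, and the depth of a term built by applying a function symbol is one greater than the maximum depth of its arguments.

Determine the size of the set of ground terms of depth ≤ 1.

12

Let N_k count ground terms of depth at most k. Each non-constant term of depth ≤ k is some function symbol applied to depth-≤(k−1) arguments, giving N_k = 3 + N_{k-1}^2.
N_0 = 3
N_1 = 3 + 3^2 = 12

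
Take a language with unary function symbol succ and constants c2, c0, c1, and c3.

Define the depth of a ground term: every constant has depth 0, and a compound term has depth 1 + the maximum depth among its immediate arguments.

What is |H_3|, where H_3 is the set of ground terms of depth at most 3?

16

If N_k denotes the number of depth-≤k ground terms, the 4 constants give N_0 = 4, and each function symbol of arity r contributes N_{k-1}^r new terms at level k: N_k = 4 + N_{k-1}.
N_0 = 4
N_1 = 4 + 4 = 8
N_2 = 4 + 8 = 12
N_3 = 4 + 12 = 16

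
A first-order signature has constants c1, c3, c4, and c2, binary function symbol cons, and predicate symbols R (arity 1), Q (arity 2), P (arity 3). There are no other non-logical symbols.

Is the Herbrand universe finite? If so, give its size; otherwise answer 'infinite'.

infinite

The signature has at least one function symbol (cons, arity 2) and at least one constant (c1).
Iterating cons gives infinitely many distinct ground terms: c1, cons(c1, c1), cons(cons(c1, c1), cons(c1, c1)), ...
So the Herbrand universe is infinite.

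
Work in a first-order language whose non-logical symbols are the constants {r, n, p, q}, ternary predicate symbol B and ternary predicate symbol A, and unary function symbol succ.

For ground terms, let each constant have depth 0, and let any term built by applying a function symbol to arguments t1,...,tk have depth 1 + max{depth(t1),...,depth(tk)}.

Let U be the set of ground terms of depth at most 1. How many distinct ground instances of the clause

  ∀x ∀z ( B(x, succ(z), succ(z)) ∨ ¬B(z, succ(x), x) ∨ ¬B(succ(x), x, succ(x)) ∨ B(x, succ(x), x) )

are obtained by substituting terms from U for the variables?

Ground terms of depth ≤ 1:
  Let N_k = |{terms of depth ≤ k}|. Then N_0 = 4 and N_k = 4 + N_{k-1} for k ≥ 1 (one summand per function symbol, arity giving the exponent).
  N_0 = 4
  N_1 = 4 + 4 = 8
So there are 8 ground terms available for substitution.
The clause has 2 distinct variables (x, z), each appearing in the body. In the free term algebra distinct substitutions yield syntactically distinct ground instances.
Number of ground instances = 8^2 = 64.

64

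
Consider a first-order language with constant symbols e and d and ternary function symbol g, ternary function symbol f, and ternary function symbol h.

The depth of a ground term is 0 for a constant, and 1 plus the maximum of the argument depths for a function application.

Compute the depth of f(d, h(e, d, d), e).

2

depth(h(e, d, d)) = 1 + max(0, 0, 0) = 1
depth(f(d, h(e, d, d), e)) = 1 + max(0, 1, 0) = 2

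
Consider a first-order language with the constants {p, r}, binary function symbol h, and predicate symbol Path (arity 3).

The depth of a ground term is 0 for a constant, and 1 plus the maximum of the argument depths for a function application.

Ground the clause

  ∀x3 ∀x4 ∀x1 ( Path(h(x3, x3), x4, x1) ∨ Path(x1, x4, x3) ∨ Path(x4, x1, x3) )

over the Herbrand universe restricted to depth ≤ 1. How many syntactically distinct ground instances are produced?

216

Ground terms of depth ≤ 1:
  Count level by level. With function symbols h/2, the terms of depth ≤ k are the 2 constants together with each function applied to depth-≤(k−1) tuples, so N_k = 2 + N_{k-1}^2.
  N_0 = 2
  N_1 = 2 + 2^2 = 6
So there are 6 ground terms available for substitution.
There are 3 variables to instantiate (x3, x4, x1), each occurring in at least one literal, so different choices give different ground instances.
Number of ground instances = 6^3 = 216.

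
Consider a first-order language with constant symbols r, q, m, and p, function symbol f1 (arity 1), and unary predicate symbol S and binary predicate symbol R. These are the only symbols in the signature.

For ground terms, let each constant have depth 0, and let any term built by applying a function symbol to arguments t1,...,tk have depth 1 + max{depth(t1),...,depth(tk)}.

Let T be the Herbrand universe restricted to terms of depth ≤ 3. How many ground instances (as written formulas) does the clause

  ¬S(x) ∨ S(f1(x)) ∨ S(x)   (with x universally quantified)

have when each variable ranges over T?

16

Ground terms of depth ≤ 3:
  Let N_k count ground terms of depth at most k. Each non-constant term of depth ≤ k is some function symbol applied to depth-≤(k−1) arguments, giving N_k = 4 + N_{k-1}.
  N_0 = 4
  N_1 = 4 + 4 = 8
  N_2 = 4 + 8 = 12
  N_3 = 4 + 12 = 16
So there are 16 ground terms available for substitution.
The variable x ranges independently over the available ground terms, and distinct assignments produce distinct instances.
Number of ground instances = 16.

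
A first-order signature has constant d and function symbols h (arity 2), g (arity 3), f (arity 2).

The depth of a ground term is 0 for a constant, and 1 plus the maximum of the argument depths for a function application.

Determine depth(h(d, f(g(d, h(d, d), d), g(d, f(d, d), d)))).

depth(h(d, d)) = 1 + max(0, 0) = 1
depth(g(d, h(d, d), d)) = 1 + max(0, 1, 0) = 2
depth(f(d, d)) = 1 + max(0, 0) = 1
depth(g(d, f(d, d), d)) = 1 + max(0, 1, 0) = 2
depth(f(g(d, h(d, d), d), g(d, f(d, d), d))) = 1 + max(2, 2) = 3
depth(h(d, f(g(d, h(d, d), d), g(d, f(d, d), d)))) = 1 + max(0, 3) = 4

4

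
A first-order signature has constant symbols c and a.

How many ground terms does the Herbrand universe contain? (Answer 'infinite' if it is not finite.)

There are no function symbols, so every ground term is one of the 2 constants.
The Herbrand universe is {c, a}, which is finite with 2 elements.

2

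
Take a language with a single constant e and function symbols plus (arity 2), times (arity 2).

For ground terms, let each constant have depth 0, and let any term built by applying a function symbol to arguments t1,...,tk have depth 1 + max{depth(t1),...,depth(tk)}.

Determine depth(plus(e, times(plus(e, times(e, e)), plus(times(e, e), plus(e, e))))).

4

depth(times(e, e)) = 1 + max(0, 0) = 1
depth(plus(e, times(e, e))) = 1 + max(0, 1) = 2
depth(plus(e, e)) = 1 + max(0, 0) = 1
depth(plus(times(e, e), plus(e, e))) = 1 + max(1, 1) = 2
depth(times(plus(e, times(e, e)), plus(times(e, e), plus(e, e)))) = 1 + max(2, 2) = 3
depth(plus(e, times(plus(e, times(e, e)), plus(times(e, e), plus(e, e))))) = 1 + max(0, 3) = 4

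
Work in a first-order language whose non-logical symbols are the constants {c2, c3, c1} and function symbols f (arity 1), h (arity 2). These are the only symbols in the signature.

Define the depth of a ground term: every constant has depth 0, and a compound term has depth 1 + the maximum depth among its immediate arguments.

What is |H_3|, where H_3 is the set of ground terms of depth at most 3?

If N_k denotes the number of depth-≤k ground terms, the 3 constants give N_0 = 3, and each function symbol of arity r contributes N_{k-1}^r new terms at level k: N_k = 3 + N_{k-1} + N_{k-1}^2.
N_0 = 3
N_1 = 3 + 3 + 3^2 = 15
N_2 = 3 + 15 + 15^2 = 243
N_3 = 3 + 243 + 243^2 = 59295

59295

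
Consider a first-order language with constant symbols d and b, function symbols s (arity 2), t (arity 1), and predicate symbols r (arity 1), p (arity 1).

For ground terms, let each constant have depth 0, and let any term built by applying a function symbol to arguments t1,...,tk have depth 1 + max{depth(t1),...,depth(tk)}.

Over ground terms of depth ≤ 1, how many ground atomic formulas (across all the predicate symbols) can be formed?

16

First count ground terms of depth ≤ 1.
Let N_k count ground terms of depth at most k. Each non-constant term of depth ≤ k is some function symbol applied to depth-≤(k−1) arguments, giving N_k = 2 + N_{k-1}^2 + N_{k-1}.
N_0 = 2
N_1 = 2 + 2^2 + 2 = 8
So |H| = 8.
Each predicate of arity r yields |H|^r ground atoms (one per choice of an r-tuple from H):
  r: 8;  p: 8
Total ground atoms: 8 + 8 = 16.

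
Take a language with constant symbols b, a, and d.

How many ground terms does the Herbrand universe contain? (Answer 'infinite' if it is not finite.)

3

There are no function symbols, so every ground term is one of the 3 constants.
The Herbrand universe is {b, a, d}, which is finite with 3 elements.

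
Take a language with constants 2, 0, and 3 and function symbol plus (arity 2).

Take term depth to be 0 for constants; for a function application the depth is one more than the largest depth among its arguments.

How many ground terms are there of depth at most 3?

21612

If N_k denotes the number of depth-≤k ground terms, the 3 constants give N_0 = 3, and each function symbol of arity r contributes N_{k-1}^r new terms at level k: N_k = 3 + N_{k-1}^2.
N_0 = 3
N_1 = 3 + 3^2 = 12
N_2 = 3 + 12^2 = 147
N_3 = 3 + 147^2 = 21612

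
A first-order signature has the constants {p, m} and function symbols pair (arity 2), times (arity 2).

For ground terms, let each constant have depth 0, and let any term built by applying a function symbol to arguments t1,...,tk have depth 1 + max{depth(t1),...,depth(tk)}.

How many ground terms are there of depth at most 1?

10

Write N_k for the number of ground terms of depth ≤ k. A term of depth ≤ k is either a constant or a function symbol applied to arguments of depth ≤ k−1, so N_k = 2 + N_{k-1}^2 + N_{k-1}^2.
N_0 = 2
N_1 = 2 + 2^2 + 2^2 = 10
Explicitly: p, m, pair(p, p), pair(p, m), pair(m, p), pair(m, m), times(p, p), times(p, m), times(m, p), times(m, m).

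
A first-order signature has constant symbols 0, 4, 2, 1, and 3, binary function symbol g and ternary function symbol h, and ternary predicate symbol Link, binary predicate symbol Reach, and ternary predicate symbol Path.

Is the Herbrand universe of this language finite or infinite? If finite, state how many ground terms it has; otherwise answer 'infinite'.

The signature has at least one function symbol (g, arity 2) and at least one constant (0).
Iterating g gives infinitely many distinct ground terms: 0, g(0, 0), g(g(0, 0), g(0, 0)), ...
So the Herbrand universe is infinite.

infinite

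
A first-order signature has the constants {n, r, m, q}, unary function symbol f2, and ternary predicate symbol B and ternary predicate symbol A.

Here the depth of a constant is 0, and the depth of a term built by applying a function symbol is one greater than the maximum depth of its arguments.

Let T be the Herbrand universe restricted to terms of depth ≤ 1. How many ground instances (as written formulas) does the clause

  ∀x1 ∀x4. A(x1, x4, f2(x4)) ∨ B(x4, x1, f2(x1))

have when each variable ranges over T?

Ground terms of depth ≤ 1:
  Let N_k = |{terms of depth ≤ k}|. Then N_0 = 4 and N_k = 4 + N_{k-1} for k ≥ 1 (one summand per function symbol, arity giving the exponent).
  N_0 = 4
  N_1 = 4 + 4 = 8
So there are 8 ground terms available for substitution.
Each of x1, x4 ranges independently over the available ground terms, and distinct assignments produce distinct instances.
Number of ground instances = 8^2 = 64.

64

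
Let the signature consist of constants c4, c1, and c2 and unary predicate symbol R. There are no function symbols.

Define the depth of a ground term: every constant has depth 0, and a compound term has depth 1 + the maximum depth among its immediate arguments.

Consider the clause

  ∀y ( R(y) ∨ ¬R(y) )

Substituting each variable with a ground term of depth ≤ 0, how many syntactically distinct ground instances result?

3

Ground terms of depth ≤ 0:
  With no function symbols every ground term is a constant, so there are exactly 3 ground terms at every depth bound.
  N_0 = 3
So there are 3 ground terms available for substitution.
The variable y ranges independently over the available ground terms, and distinct assignments produce distinct instances.
Number of ground instances = 3.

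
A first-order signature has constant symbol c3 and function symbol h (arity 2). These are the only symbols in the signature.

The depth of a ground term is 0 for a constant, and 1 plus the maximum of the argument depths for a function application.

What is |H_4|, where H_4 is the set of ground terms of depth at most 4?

If N_k denotes the number of depth-≤k ground terms, the 1 constant gives N_0 = 1, and each function symbol of arity r contributes N_{k-1}^r new terms at level k: N_k = 1 + N_{k-1}^2.
N_0 = 1
N_1 = 1 + 1^2 = 2
N_2 = 1 + 2^2 = 5
N_3 = 1 + 5^2 = 26
N_4 = 1 + 26^2 = 677

677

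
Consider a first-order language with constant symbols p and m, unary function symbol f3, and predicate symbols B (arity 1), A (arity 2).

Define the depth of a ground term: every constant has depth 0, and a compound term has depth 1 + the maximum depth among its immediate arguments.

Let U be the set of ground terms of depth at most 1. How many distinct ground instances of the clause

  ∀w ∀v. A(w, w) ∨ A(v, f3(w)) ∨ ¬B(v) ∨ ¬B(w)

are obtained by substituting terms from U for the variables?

Ground terms of depth ≤ 1:
  Let N_k = |{terms of depth ≤ k}|. Then N_0 = 2 and N_k = 2 + N_{k-1} for k ≥ 1 (one summand per function symbol, arity giving the exponent).
  N_0 = 2
  N_1 = 2 + 2 = 4
  Explicitly: p, m, f3(p), f3(m).
So there are 4 ground terms available for substitution.
The clause has 2 distinct variables (w, v), each appearing in the body. In the free term algebra distinct substitutions yield syntactically distinct ground instances.
Number of ground instances = 4^2 = 16.

16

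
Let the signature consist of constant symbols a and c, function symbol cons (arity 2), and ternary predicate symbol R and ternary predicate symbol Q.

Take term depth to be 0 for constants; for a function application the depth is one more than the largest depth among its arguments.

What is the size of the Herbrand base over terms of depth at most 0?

First count ground terms of depth ≤ 0.
Let N_k count ground terms of depth at most k. Each non-constant term of depth ≤ k is some function symbol applied to depth-≤(k−1) arguments, giving N_k = 2 + N_{k-1}^2.
N_0 = 2
So |H| = 2.
A ground atom is a predicate applied to a tuple of terms from H, so the count is the sum over predicates of |H|^arity:
  R: 2^3 = 8;  Q: 2^3 = 8
Total ground atoms: 8 + 8 = 16.

16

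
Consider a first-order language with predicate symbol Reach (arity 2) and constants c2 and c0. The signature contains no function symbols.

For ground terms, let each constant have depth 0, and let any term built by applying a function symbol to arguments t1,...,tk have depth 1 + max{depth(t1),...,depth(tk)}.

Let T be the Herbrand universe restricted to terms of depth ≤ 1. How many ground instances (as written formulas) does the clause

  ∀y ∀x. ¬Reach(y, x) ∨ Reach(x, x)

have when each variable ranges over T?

4

Ground terms of depth ≤ 1:
  With no function symbols every ground term is a constant, so there are exactly 2 ground terms at every depth bound.
  N_0 = 2
  N_1 = 2
  Explicitly: c2, c0.
So there are 2 ground terms available for substitution.
Each of y, x ranges independently over the available ground terms, and distinct assignments produce distinct instances.
Number of ground instances = 2^2 = 4.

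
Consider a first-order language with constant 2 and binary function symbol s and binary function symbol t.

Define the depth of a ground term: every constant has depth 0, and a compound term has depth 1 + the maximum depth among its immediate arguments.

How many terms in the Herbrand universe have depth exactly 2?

16

Let N_k count ground terms of depth at most k. Each non-constant term of depth ≤ k is some function symbol applied to depth-≤(k−1) arguments, giving N_k = 1 + N_{k-1}^2 + N_{k-1}^2.
N_0 = 1
N_1 = 1 + 1^2 + 1^2 = 3
N_2 = 1 + 3^2 + 3^2 = 19
Terms of depth exactly 2: N_2 − N_1 = 19 − 3 = 16.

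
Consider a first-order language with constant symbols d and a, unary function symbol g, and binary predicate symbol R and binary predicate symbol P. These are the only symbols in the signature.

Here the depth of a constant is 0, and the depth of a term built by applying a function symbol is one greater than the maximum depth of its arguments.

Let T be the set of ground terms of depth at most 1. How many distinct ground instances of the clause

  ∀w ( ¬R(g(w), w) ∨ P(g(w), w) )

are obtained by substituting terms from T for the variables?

Ground terms of depth ≤ 1:
  Write N_k for the number of ground terms of depth ≤ k. A term of depth ≤ k is either a constant or a function symbol applied to arguments of depth ≤ k−1, so N_k = 2 + N_{k-1}.
  N_0 = 2
  N_1 = 2 + 2 = 4
So there are 4 ground terms available for substitution.
The clause has 1 distinct variable (w), which appears in the body. In the free term algebra distinct substitutions yield syntactically distinct ground instances.
Number of ground instances = 4.

4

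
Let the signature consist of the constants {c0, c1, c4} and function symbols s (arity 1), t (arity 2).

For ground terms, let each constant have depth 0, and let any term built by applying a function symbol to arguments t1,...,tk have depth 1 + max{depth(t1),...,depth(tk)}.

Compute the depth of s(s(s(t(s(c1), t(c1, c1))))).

depth(s(c1)) = 1 + depth(c1) = 1 + 0 = 1
depth(t(c1, c1)) = 1 + max(0, 0) = 1
depth(t(s(c1), t(c1, c1))) = 1 + max(1, 1) = 2
depth(s(t(s(c1), t(c1, c1)))) = 1 + depth(t(s(c1), t(c1, c1))) = 1 + 2 = 3
depth(s(s(t(s(c1), t(c1, c1))))) = 1 + depth(s(t(s(c1), t(c1, c1)))) = 1 + 3 = 4
depth(s(s(s(t(s(c1), t(c1, c1)))))) = 1 + depth(s(s(t(s(c1), t(c1, c1))))) = 1 + 4 = 5

5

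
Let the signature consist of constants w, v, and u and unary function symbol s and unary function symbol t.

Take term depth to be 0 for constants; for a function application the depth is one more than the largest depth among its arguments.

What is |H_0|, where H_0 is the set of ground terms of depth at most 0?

3

Let N_k count ground terms of depth at most k. Each non-constant term of depth ≤ k is some function symbol applied to depth-≤(k−1) arguments, giving N_k = 3 + N_{k-1} + N_{k-1}.
N_0 = 3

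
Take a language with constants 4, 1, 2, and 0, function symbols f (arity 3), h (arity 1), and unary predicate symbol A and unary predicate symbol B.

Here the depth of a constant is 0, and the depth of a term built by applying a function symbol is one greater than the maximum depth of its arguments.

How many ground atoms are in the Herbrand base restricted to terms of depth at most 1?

First count ground terms of depth ≤ 1.
Let N_k count ground terms of depth at most k. Each non-constant term of depth ≤ k is some function symbol applied to depth-≤(k−1) arguments, giving N_k = 4 + N_{k-1}^3 + N_{k-1}.
N_0 = 4
N_1 = 4 + 4^3 + 4 = 72
So |H| = 72.
For each predicate symbol, the number of ground atoms is |H| raised to its arity; summing:
  A: 72;  B: 72
Total ground atoms: 72 + 72 = 144.

144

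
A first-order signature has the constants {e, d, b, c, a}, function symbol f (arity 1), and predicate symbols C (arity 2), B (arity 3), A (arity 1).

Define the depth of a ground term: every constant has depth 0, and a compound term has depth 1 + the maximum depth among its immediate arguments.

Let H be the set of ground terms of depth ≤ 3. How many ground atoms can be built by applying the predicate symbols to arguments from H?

First count ground terms of depth ≤ 3.
Let N_k count ground terms of depth at most k. Each non-constant term of depth ≤ k is some function symbol applied to depth-≤(k−1) arguments, giving N_k = 5 + N_{k-1}.
N_0 = 5
N_1 = 5 + 5 = 10
N_2 = 5 + 10 = 15
N_3 = 5 + 15 = 20
So |H| = 20.
Ground atoms are formed by filling each argument slot of a predicate with a term from H, so an r-ary predicate gives |H|^r atoms:
  C: 20^2 = 400;  B: 20^3 = 8000;  A: 20
Total ground atoms: 400 + 8000 + 20 = 8420.

8420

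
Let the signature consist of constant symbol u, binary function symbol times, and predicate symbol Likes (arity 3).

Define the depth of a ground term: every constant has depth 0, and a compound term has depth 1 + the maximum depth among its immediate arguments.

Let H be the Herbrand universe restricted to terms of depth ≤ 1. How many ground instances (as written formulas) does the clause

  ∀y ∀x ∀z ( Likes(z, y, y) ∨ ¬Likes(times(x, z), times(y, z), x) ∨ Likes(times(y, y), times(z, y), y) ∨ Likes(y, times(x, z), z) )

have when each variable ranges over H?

Ground terms of depth ≤ 1:
  Write N_k for the number of ground terms of depth ≤ k. A term of depth ≤ k is either a constant or a function symbol applied to arguments of depth ≤ k−1, so N_k = 1 + N_{k-1}^2.
  N_0 = 1
  N_1 = 1 + 1^2 = 2
So there are 2 ground terms available for substitution.
The clause has 3 distinct variables (y, x, z), each appearing in the body. In the free term algebra distinct substitutions yield syntactically distinct ground instances.
Number of ground instances = 2^3 = 8.

8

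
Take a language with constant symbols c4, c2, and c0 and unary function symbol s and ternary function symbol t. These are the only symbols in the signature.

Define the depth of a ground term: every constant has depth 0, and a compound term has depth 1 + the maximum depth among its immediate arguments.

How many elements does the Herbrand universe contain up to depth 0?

Write N_k for the number of ground terms of depth ≤ k. A term of depth ≤ k is either a constant or a function symbol applied to arguments of depth ≤ k−1, so N_k = 3 + N_{k-1} + N_{k-1}^3.
N_0 = 3

3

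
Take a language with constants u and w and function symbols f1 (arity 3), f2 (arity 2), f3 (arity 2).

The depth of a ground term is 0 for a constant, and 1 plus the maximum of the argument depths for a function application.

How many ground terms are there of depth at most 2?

Write N_k for the number of ground terms of depth ≤ k. A term of depth ≤ k is either a constant or a function symbol applied to arguments of depth ≤ k−1, so N_k = 2 + N_{k-1}^3 + N_{k-1}^2 + N_{k-1}^2.
N_0 = 2
N_1 = 2 + 2^3 + 2^2 + 2^2 = 18
N_2 = 2 + 18^3 + 18^2 + 18^2 = 6482

6482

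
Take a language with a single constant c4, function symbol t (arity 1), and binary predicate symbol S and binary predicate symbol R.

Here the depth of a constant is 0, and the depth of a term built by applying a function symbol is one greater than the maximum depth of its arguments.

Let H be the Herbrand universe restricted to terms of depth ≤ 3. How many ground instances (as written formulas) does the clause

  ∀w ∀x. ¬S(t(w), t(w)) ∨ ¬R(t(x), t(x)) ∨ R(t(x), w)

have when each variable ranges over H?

16

Ground terms of depth ≤ 3:
  Let N_k = |{terms of depth ≤ k}|. Then N_0 = 1 and N_k = 1 + N_{k-1} for k ≥ 1 (one summand per function symbol, arity giving the exponent).
  N_0 = 1
  N_1 = 1 + 1 = 2
  N_2 = 1 + 2 = 3
  N_3 = 1 + 3 = 4
  Explicitly: c4, t(c4), t(t(c4)), t(t(t(c4))).
So there are 4 ground terms available for substitution.
The clause has 2 distinct variables (w, x), each appearing in the body. In the free term algebra distinct substitutions yield syntactically distinct ground instances.
Number of ground instances = 4^2 = 16.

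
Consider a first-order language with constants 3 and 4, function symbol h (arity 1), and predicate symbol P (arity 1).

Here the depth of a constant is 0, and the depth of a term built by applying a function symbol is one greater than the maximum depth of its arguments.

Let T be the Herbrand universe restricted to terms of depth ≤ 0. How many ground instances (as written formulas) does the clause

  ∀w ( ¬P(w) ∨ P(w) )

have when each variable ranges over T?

2

Ground terms of depth ≤ 0:
  Write N_k for the number of ground terms of depth ≤ k. A term of depth ≤ k is either a constant or a function symbol applied to arguments of depth ≤ k−1, so N_k = 2 + N_{k-1}.
  N_0 = 2
  Explicitly: 3, 4.
So there are 2 ground terms available for substitution.
The variable w ranges independently over the available ground terms, and distinct assignments produce distinct instances.
Number of ground instances = 2.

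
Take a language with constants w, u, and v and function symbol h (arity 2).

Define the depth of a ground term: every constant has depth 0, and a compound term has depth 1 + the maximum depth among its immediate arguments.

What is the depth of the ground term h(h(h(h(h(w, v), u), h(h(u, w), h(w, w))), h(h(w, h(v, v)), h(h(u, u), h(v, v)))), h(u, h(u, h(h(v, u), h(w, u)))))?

depth(h(w, v)) = 1 + max(0, 0) = 1
depth(h(h(w, v), u)) = 1 + max(1, 0) = 2
depth(h(u, w)) = 1 + max(0, 0) = 1
depth(h(w, w)) = 1 + max(0, 0) = 1
depth(h(h(u, w), h(w, w))) = 1 + max(1, 1) = 2
depth(h(h(h(w, v), u), h(h(u, w), h(w, w)))) = 1 + max(2, 2) = 3
depth(h(v, v)) = 1 + max(0, 0) = 1
depth(h(w, h(v, v))) = 1 + max(0, 1) = 2
depth(h(u, u)) = 1 + max(0, 0) = 1
depth(h(h(u, u), h(v, v))) = 1 + max(1, 1) = 2
depth(h(h(w, h(v, v)), h(h(u, u), h(v, v)))) = 1 + max(2, 2) = 3
depth(h(h(h(h(w, v), u), h(h(u, w), h(w, w))), h(h(w, h(v, v)), h(h(u, u), h(v, v))))) = 1 + max(3, 3) = 4
depth(h(v, u)) = 1 + max(0, 0) = 1
depth(h(w, u)) = 1 + max(0, 0) = 1
depth(h(h(v, u), h(w, u))) = 1 + max(1, 1) = 2
depth(h(u, h(h(v, u), h(w, u)))) = 1 + max(0, 2) = 3
depth(h(u, h(u, h(h(v, u), h(w, u))))) = 1 + max(0, 3) = 4
depth(h(h(h(h(h(w, v), u), h(h(u, w), h(w, w))), h(h(w, h(v, v)), h(h(u, u), h(v, v)))), h(u, h(u, h(h(v, u), h(w, u)))))) = 1 + max(4, 4) = 5

5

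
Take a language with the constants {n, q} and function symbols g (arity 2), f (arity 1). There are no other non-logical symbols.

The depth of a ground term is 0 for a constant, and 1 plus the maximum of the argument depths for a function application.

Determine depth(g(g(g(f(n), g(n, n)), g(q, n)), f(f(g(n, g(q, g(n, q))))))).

6

depth(f(n)) = 1 + depth(n) = 1 + 0 = 1
depth(g(n, n)) = 1 + max(0, 0) = 1
depth(g(f(n), g(n, n))) = 1 + max(1, 1) = 2
depth(g(q, n)) = 1 + max(0, 0) = 1
depth(g(g(f(n), g(n, n)), g(q, n))) = 1 + max(2, 1) = 3
depth(g(n, q)) = 1 + max(0, 0) = 1
depth(g(q, g(n, q))) = 1 + max(0, 1) = 2
depth(g(n, g(q, g(n, q)))) = 1 + max(0, 2) = 3
depth(f(g(n, g(q, g(n, q))))) = 1 + depth(g(n, g(q, g(n, q)))) = 1 + 3 = 4
depth(f(f(g(n, g(q, g(n, q)))))) = 1 + depth(f(g(n, g(q, g(n, q))))) = 1 + 4 = 5
depth(g(g(g(f(n), g(n, n)), g(q, n)), f(f(g(n, g(q, g(n, q))))))) = 1 + max(3, 5) = 6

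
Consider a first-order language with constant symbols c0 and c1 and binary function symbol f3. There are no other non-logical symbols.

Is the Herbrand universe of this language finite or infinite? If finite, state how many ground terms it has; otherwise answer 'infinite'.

The signature has at least one function symbol (f3, arity 2) and at least one constant (c0).
Iterating f3 gives infinitely many distinct ground terms: c0, f3(c0, c0), f3(f3(c0, c0), f3(c0, c0)), ...
So the Herbrand universe is infinite.

infinite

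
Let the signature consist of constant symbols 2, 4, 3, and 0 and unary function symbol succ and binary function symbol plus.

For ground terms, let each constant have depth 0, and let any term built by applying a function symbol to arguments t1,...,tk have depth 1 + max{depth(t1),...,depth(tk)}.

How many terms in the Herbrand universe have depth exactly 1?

Let N_k = |{terms of depth ≤ k}|. Then N_0 = 4 and N_k = 4 + N_{k-1} + N_{k-1}^2 for k ≥ 1 (one summand per function symbol, arity giving the exponent).
N_0 = 4
N_1 = 4 + 4 + 4^2 = 24
Terms of depth exactly 1: N_1 − N_0 = 24 − 4 = 20.

20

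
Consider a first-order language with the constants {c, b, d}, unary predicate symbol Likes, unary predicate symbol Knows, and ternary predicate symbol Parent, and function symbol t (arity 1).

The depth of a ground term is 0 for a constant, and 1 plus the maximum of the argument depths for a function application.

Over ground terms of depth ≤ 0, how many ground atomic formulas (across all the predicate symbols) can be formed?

First count ground terms of depth ≤ 0.
Let N_k = |{terms of depth ≤ k}|. Then N_0 = 3 and N_k = 3 + N_{k-1} for k ≥ 1 (one summand per function symbol, arity giving the exponent).
N_0 = 3
Explicitly: c, b, d.
So |H| = 3.
A ground atom is a predicate applied to a tuple of terms from H, so the count is the sum over predicates of |H|^arity:
  Likes: 3;  Knows: 3;  Parent: 3^3 = 27
Total ground atoms: 3 + 3 + 27 = 33.

33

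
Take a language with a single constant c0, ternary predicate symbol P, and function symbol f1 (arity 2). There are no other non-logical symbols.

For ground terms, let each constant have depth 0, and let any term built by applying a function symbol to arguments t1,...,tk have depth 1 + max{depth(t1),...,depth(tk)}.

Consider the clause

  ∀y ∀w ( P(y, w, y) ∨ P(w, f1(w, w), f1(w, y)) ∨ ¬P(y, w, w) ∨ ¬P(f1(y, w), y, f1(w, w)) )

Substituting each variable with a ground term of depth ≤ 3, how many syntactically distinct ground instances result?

676

Ground terms of depth ≤ 3:
  Let N_k count ground terms of depth at most k. Each non-constant term of depth ≤ k is some function symbol applied to depth-≤(k−1) arguments, giving N_k = 1 + N_{k-1}^2.
  N_0 = 1
  N_1 = 1 + 1^2 = 2
  N_2 = 1 + 2^2 = 5
  N_3 = 1 + 5^2 = 26
So there are 26 ground terms available for substitution.
There are 2 variables to instantiate (y, w), each occurring in at least one literal, so different choices give different ground instances.
Number of ground instances = 26^2 = 676.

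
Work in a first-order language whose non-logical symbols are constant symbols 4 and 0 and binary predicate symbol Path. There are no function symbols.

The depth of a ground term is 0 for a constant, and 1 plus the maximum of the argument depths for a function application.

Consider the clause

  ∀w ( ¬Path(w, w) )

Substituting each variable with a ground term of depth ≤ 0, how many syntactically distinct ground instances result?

Ground terms of depth ≤ 0:
  With no function symbols every ground term is a constant, so there are exactly 2 ground terms at every depth bound.
  N_0 = 2
  Explicitly: 4, 0.
So there are 2 ground terms available for substitution.
There is 1 variable to instantiate (w),  occurring in at least one literal, so different choices give different ground instances.
Number of ground instances = 2.

2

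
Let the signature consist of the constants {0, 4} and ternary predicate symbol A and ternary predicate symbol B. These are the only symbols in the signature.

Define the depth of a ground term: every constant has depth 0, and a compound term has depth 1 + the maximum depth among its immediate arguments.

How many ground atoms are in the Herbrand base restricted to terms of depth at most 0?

16

First count ground terms of depth ≤ 0.
With no function symbols every ground term is a constant, so there are exactly 2 ground terms at every depth bound.
N_0 = 2
Explicitly: 0, 4.
So |H| = 2.
A ground atom is a predicate applied to a tuple of terms from H, so the count is the sum over predicates of |H|^arity:
  A: 2^3 = 8;  B: 2^3 = 8
Total ground atoms: 8 + 8 = 16.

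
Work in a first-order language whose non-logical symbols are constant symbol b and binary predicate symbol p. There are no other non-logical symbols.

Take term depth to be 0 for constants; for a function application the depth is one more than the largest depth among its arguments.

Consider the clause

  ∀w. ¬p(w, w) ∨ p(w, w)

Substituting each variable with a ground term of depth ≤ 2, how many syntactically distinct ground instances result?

Ground terms of depth ≤ 2:
  With no function symbols every ground term is a constant, so there is exactly 1 ground term at every depth bound.
  N_0 = 1
  N_1 = 1
  N_2 = 1
So there is exactly 1 ground term available for substitution.
The clause has 1 distinct variable (w), which appears in the body. In the free term algebra distinct substitutions yield syntactically distinct ground instances.
Number of ground instances = 1.

1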